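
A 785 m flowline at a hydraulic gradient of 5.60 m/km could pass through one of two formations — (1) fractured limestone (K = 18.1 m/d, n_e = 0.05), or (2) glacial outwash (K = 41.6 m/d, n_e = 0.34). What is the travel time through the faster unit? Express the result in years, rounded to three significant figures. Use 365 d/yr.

Unit 1 (fractured limestone): v = 18.1×0.0056/0.05 = 2.027 m/d, t = 785/2.027 = 387.2 d
Unit 2 (glacial outwash): v = 41.6×0.0056/0.34 = 0.6852 m/d, t = 785/0.6852 = 1146 d
Faster: 387.2 d / 365 = 1.06 yr

1.06 years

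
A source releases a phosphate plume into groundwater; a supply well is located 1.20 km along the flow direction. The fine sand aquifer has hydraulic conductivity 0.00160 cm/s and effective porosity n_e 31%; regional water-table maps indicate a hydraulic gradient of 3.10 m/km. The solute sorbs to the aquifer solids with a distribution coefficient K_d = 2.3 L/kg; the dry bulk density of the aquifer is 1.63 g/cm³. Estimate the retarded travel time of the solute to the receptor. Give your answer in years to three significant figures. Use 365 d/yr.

K = 0.00160 cm/s × 864 = 1.382 m/d
Darcy flux q = K·i = 1.382 × 0.0031 = 0.004285 m/d
v = Ki/n = 1.382·0.0031/0.31 = 0.01382 m/d
Retardation R = 1 + ρ_b·K_d/n = 1 + 1.63×2.3/0.31 = 13.09
Contaminant velocity v_c = v/R = 0.01382/13.09 = 0.001056 m/d
L = 1.20 km = 1200 m
t = L/v_c = 1200/0.001056 = 1.137e6 d
   = 1.137e6/365 = 3110 yr

3110 years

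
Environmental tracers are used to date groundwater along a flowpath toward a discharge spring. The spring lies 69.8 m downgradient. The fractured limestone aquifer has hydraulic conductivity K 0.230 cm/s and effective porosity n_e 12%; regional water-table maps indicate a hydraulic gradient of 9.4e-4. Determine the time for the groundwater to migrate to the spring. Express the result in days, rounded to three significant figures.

44.8 days

K = 0.230 cm/s × 864 = 198.7 m/d
q = Ki = 198.7 × 9.4e-4 = 0.1868 m/d
Average linear velocity = 0.1868 / 0.12 = 1.557 m/d
t = L / v = 69.8 / 1.557 = 44.84 d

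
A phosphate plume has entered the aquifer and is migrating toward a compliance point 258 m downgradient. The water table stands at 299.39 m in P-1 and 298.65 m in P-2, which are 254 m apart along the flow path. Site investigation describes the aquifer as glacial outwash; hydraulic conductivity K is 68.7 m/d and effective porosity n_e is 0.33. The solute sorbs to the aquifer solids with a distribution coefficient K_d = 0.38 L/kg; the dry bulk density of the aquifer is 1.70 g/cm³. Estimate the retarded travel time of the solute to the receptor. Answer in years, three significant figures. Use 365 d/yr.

3.45 years

Hydraulic gradient i = (299.39 − 298.65) / 254 = 0.74 / 254 = 0.002913
Specific discharge q = 68.7 × 0.002913 = 0.2001 m/d
v = Ki/n = 68.7·0.002913/0.33 = 0.6065 m/d
Retardation R = 1 + ρ_b·K_d/n = 1 + 1.70×0.38/0.33 = 2.958
Contaminant velocity v_c = v/R = 0.6065/2.958 = 0.2051 m/d
t = L/v_c = 258/0.2051 = 1258 d
   = 1258/365 = 3.45 yr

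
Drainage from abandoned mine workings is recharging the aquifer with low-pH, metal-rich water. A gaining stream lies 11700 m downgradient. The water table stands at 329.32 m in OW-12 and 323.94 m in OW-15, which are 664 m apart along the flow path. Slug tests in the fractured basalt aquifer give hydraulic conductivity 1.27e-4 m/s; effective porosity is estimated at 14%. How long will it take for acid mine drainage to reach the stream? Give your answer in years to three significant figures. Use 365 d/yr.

50.5 years

Hydraulic gradient i = (329.32 − 323.94) / 664 = 5.38 / 664 = 0.008102
K = 1.27e-4 m/s × 86400 s/d = 10.97 m/d
q = Ki = 10.97 × 0.008102 = 0.08891 m/d
Average linear velocity = 0.08891 / 0.14 = 0.6350 m/d
t = L / v = 11700 / 0.6350 = 18420 d
   = 18420 / 365 = 50.5 yr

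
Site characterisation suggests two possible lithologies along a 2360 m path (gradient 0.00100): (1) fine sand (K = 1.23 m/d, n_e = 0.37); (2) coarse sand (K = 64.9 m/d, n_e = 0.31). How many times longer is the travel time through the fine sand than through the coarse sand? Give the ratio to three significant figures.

63.0

Unit 1 (fine sand): v = 1.23×0.0010/0.37 = 0.003324 m/d, t = 2360/0.003324 = 709900 d
Unit 2 (coarse sand): v = 64.9×0.0010/0.31 = 0.2094 m/d, t = 2360/0.2094 = 11270 d
t(fine sand) / t(coarse sand) = 709900/11270 = 63.0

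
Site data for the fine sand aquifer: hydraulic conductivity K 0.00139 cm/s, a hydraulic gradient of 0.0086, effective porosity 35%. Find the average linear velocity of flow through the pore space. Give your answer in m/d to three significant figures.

0.0295 m/d

K = 0.00139 cm/s × 864 = 1.201 m/d
Darcy flux q = K·i = 1.201 × 0.0086 = 0.01033 m/d
v_s = q/n_e = 0.01033/0.35 = 0.02951 m/d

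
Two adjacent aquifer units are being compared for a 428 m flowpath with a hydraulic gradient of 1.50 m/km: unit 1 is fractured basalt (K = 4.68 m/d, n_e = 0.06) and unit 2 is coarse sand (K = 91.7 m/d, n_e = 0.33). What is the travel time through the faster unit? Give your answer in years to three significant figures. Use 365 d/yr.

Unit 1 (fractured basalt): v = 4.68×0.0015/0.06 = 0.1170 m/d, t = 428/0.1170 = 3658 d
Unit 2 (coarse sand): v = 91.7×0.0015/0.33 = 0.4168 m/d, t = 428/0.4168 = 1027 d
Faster: 1027 d / 365 = 2.81 yr

2.81 years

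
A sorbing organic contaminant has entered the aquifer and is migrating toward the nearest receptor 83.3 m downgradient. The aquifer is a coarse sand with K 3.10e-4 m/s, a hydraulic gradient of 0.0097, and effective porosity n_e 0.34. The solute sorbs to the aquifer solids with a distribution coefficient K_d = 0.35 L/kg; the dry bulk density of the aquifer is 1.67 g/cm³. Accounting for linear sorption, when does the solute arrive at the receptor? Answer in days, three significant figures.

296 days

K = 3.10e-4 m/s × 86400 s/d = 26.78 m/d
Darcy flux q = K·i = 26.78 × 0.0097 = 0.2598 m/d
v_s = q/n_e = 0.2598/0.34 = 0.7641 m/d
Retardation R = 1 + ρ_b·K_d/n = 1 + 1.67×0.35/0.34 = 2.719
Contaminant velocity v_c = v/R = 0.7641/2.719 = 0.2810 m/d
t = L/v_c = 83.3/0.2810 = 296.4 d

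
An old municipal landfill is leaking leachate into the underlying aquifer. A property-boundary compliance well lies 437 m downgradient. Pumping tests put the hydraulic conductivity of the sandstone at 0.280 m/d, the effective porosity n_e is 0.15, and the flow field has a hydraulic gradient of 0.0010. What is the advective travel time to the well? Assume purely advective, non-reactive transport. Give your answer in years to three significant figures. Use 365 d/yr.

q = Ki = 0.280 × 0.0010 = 2.800e-4 m/d
v = Ki/n = 0.280·0.0010/0.15 = 0.001867 m/d
t = L / v = 437 / 0.001867 = 234100 d
   = 234100 / 365 = 641 yr

641 years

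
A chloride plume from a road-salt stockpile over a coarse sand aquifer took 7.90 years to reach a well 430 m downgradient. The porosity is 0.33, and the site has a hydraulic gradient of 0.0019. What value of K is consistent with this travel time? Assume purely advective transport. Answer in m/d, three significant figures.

t = 7.90 years = 2884 d
v = L / t = 430 / 2884 = 0.1491 m/d
K = v · n / i = 0.1491 × 0.33 / 0.0019 = 25.9 m/d

25.9 m/d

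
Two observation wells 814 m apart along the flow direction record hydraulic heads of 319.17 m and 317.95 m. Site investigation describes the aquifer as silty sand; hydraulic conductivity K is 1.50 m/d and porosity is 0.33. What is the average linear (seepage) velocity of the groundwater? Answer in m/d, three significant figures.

Hydraulic gradient i = (319.17 − 317.95) / 814 = 1.22 / 814 = 0.001499
Darcy flux q = K·i = 1.50 × 0.001499 = 0.002248 m/d
v_s = q/n_e = 0.002248/0.33 = 0.006813 m/d

0.00681 m/d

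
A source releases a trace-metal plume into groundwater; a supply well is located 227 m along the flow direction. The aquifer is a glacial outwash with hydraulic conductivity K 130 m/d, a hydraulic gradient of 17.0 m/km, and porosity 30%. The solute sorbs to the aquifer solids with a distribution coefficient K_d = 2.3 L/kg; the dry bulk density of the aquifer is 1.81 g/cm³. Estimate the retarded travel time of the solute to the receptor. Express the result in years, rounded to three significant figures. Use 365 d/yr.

1.26 years

q = Ki = 130 × 0.017 = 2.210 m/d
v_s = q/n_e = 2.210/0.30 = 7.367 m/d
Retardation R = 1 + ρ_b·K_d/n = 1 + 1.81×2.3/0.30 = 14.88
Contaminant velocity v_c = v/R = 7.367/14.88 = 0.4952 m/d
t = L/v_c = 227/0.4952 = 458.4 d
   = 458.4/365 = 1.26 yr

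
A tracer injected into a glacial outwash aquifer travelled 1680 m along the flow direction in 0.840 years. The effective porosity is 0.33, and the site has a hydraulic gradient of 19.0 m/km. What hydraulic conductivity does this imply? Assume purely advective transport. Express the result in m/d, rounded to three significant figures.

95.2 m/d

t = 0.840 years = 306.6 d
v = L / t = 1680 / 306.6 = 5.479 m/d
K = v · n / i = 5.479 × 0.33 / 0.019 = 95.2 m/d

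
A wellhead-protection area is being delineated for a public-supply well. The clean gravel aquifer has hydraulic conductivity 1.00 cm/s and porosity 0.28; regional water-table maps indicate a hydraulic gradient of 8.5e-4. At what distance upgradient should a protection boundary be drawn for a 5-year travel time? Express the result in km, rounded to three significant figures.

4.79 km

K = 1.00 cm/s × 864 = 864.0 m/d
q = Ki = 864.0 × 8.5e-4 = 0.7344 m/d
Seepage velocity v = q / n = 0.7344 / 0.28 = 2.623 m/d
T = 5 yr × 365 = 1825 d
L = v × T = 2.623 × 1825 = 4787 m
   = 4.79 km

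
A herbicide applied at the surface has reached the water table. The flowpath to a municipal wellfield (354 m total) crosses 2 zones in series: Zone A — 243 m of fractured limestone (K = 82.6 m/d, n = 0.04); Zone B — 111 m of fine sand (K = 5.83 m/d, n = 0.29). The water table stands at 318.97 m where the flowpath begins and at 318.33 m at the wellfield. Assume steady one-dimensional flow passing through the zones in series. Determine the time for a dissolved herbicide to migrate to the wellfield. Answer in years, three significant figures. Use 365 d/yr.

3.94 years

Total head drop ΔH = 318.97 − 318.33 = 0.64 m
Continuity: the same q passes through each zone, so ΔH = q·Σ(L_j/K_j) — the zones act as resistances in series.
Σ(L/K) = 243/82.6 + 111/5.83 = 2.942 + 19.04 = 21.98 d
q = ΔH / Σ(L/K) = 0.64 / 21.98 = 0.02912 m/d (same in every zone)
Zone A: v = q/n = 0.02912/0.04 = 0.7279 m/d → t_A = 243/0.7279 = 333.8 d
Zone B: v = q/n = 0.02912/0.29 = 0.1004 m/d → t_B = 111/0.1004 = 1106 d
Total t = 333.8 + 1106 = 1439 d
   = 1439 / 365 = 3.94 yr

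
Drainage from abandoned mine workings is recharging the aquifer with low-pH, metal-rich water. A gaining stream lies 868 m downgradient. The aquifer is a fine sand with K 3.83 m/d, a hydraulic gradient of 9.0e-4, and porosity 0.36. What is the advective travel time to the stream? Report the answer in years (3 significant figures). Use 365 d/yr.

248 years

Specific discharge q = 3.83 × 9.0e-4 = 0.003447 m/d
Seepage velocity v = q / n = 0.003447 / 0.36 = 0.009575 m/d
t = L / v = 868 / 0.009575 = 90650 d
   = 90650 / 365 = 248 yr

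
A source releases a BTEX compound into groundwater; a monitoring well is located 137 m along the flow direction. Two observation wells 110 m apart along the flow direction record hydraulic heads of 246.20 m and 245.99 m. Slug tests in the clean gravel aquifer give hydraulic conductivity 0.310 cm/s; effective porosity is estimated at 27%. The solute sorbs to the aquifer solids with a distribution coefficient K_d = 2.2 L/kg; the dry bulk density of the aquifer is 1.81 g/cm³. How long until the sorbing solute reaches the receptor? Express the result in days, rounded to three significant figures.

Hydraulic gradient i = (246.20 − 245.99) / 110 = 0.21 / 110 = 0.001909
K = 0.310 cm/s × 864 = 267.8 m/d
q = Ki = 267.8 × 0.001909 = 0.5113 m/d
Seepage velocity v = q / n = 0.5113 / 0.27 = 1.894 m/d
Retardation R = 1 + ρ_b·K_d/n = 1 + 1.81×2.2/0.27 = 15.75
Contaminant velocity v_c = v/R = 1.894/15.75 = 0.1203 m/d
t = L/v_c = 137/0.1203 = 1139 d

1140 days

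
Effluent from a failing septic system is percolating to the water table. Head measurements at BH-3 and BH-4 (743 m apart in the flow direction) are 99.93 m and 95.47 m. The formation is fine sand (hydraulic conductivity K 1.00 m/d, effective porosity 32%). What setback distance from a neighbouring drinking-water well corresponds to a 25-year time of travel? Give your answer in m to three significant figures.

Hydraulic gradient i = (99.93 − 95.47) / 743 = 4.46 / 743 = 0.006003
q = Ki = 1.00 × 0.006003 = 0.006003 m/d
v_s = q/n_e = 0.006003/0.32 = 0.01876 m/d
T = 25 yr × 365 = 9125 d
L = v × T = 0.01876 × 9125 = 171.2 m

171 m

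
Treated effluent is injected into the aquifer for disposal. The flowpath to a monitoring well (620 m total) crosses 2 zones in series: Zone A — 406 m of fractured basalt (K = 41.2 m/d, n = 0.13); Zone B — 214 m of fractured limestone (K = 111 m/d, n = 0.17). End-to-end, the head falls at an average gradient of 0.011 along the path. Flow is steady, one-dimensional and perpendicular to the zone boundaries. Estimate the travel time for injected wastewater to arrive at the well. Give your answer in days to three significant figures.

154 days

For zones in series the flux q is common to all zones; the equivalent conductivity is the harmonic (thickness-weighted) mean, K_eq = L_total / Σ(L_j/K_j).
Σ(L/K) = 406/41.2 + 214/111 = 9.854 + 1.928 = 11.78 d
K_eq = L_total / Σ(L/K) = 620 / 11.78 = 52.62 m/d
q = K_eq · i = 52.62 × 0.011 = 0.5788 m/d (same in every zone)
Zone A: v = q/n = 0.5788/0.13 = 4.453 m/d → t_A = 406/4.453 = 91.18 d
Zone B: v = q/n = 0.5788/0.17 = 3.405 m/d → t_B = 214/3.405 = 62.85 d
Total t = 91.18 + 62.85 = 154.0 d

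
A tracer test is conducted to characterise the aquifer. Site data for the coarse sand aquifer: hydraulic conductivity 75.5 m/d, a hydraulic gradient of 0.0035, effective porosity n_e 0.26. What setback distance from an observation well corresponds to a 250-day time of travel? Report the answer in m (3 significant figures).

254 m

Darcy flux q = K·i = 75.5 × 0.0035 = 0.2643 m/d
v = Ki/n = 75.5·0.0035/0.26 = 1.016 m/d
L = v × T = 1.016 × 250 = 254.1 m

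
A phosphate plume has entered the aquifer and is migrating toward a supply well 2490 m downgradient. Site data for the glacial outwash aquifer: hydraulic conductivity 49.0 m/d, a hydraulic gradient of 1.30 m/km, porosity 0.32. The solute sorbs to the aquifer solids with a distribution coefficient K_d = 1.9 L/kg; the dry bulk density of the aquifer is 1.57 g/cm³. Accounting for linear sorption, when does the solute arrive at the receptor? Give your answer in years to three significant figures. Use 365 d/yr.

354 years

Specific discharge q = 49.0 × 0.0013 = 0.06370 m/d
v_s = q/n_e = 0.06370/0.32 = 0.1991 m/d
Retardation R = 1 + ρ_b·K_d/n = 1 + 1.57×1.9/0.32 = 10.32
Contaminant velocity v_c = v/R = 0.1991/10.32 = 0.01929 m/d
t = L/v_c = 2490/0.01929 = 129100 d
   = 129100/365 = 354 yr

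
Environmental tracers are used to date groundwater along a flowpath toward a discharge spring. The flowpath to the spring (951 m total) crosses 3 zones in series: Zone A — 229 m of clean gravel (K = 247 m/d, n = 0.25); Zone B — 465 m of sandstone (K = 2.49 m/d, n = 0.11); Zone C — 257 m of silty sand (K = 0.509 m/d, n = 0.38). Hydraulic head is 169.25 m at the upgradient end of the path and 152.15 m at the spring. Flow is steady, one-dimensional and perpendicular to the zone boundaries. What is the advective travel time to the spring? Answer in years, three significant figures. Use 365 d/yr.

Total head drop ΔH = 169.25 − 152.15 = 17.10 m
Continuity: the same q passes through each zone, so ΔH = q·Σ(L_j/K_j) — the zones act as resistances in series.
Σ(L/K) = 229/247 + 465/2.49 + 257/0.509 = 0.9271 + 186.7 + 504.9 = 692.6 d
q = ΔH / Σ(L/K) = 17.10 / 692.6 = 0.02469 m/d (same in every zone)
Zone A: v = q/n = 0.02469/0.25 = 0.09876 m/d → t_A = 229/0.09876 = 2319 d
Zone B: v = q/n = 0.02469/0.11 = 0.2245 m/d → t_B = 465/0.2245 = 2072 d
Zone C: v = q/n = 0.02469/0.38 = 0.06497 m/d → t_C = 257/0.06497 = 3955 d
Total t = 2319 + 2072 + 3955 = 8346 d
   = 8346 / 365 = 22.9 yr

22.9 years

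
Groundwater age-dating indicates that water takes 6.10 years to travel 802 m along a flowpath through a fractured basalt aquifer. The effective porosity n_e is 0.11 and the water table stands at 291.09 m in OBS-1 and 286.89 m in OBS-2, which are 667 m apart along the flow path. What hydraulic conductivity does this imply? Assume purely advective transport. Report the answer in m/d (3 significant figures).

Hydraulic gradient i = (291.09 − 286.89) / 667 = 4.20 / 667 = 0.006297
t = 6.10 years = 2227 d
v = L / t = 802 / 2227 = 0.3602 m/d
K = v · n / i = 0.3602 × 0.11 / 0.006297 = 6.29 m/d

6.29 m/d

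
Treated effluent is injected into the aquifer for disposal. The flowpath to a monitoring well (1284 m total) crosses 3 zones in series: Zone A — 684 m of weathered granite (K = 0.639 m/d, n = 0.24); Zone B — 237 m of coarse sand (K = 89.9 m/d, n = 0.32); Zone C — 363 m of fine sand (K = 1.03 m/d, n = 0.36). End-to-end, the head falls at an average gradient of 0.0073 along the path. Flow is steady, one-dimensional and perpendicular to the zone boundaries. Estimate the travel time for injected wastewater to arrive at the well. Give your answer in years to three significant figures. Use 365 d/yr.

154 years

For zones in series the flux q is common to all zones; the equivalent conductivity is the harmonic (thickness-weighted) mean, K_eq = L_total / Σ(L_j/K_j).
Σ(L/K) = 684/0.639 + 237/89.9 + 363/1.03 = 1070 + 2.636 + 352.4 = 1425 d
K_eq = L_total / Σ(L/K) = 1284 / 1425 = 0.9007 m/d
q = K_eq · i = 0.9007 × 0.0073 = 0.006575 m/d (same in every zone)
Zone A: v = q/n = 0.006575/0.24 = 0.02740 m/d → t_A = 684/0.02740 = 24970 d
Zone B: v = q/n = 0.006575/0.32 = 0.02055 m/d → t_B = 237/0.02055 = 11530 d
Zone C: v = q/n = 0.006575/0.36 = 0.01827 m/d → t_C = 363/0.01827 = 19870 d
Total t = 24970 + 11530 + 19870 = 56370 d
   = 56370 / 365 = 154 yr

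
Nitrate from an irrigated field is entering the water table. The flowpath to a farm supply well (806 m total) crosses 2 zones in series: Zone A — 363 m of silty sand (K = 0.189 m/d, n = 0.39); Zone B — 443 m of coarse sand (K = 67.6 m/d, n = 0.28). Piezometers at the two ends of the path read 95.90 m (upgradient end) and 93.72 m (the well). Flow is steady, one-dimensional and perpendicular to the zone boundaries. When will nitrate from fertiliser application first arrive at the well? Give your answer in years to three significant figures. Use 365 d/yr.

Total head drop ΔH = 95.90 − 93.72 = 2.18 m
Steady 1-D flow in series ⇒ the Darcy flux q is identical in every zone and the zone head losses add (resistances L/K in series).
Σ(L/K) = 363/0.189 + 443/67.6 = 1921 + 6.553 = 1927 d
q = ΔH / Σ(L/K) = 2.18 / 1927 = 0.001131 m/d (same in every zone)
Zone A: v = q/n = 0.001131/0.39 = 0.002900 m/d → t_A = 363/0.002900 = 125200 d
Zone B: v = q/n = 0.001131/0.28 = 0.004040 m/d → t_B = 443/0.004040 = 109700 d
Total t = 125200 + 109700 = 234800 d
   = 234800 / 365 = 643 yr

643 years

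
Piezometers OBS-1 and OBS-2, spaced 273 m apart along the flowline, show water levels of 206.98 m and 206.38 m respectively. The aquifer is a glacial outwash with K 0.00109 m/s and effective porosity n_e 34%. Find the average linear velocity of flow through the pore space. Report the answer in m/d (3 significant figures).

0.609 m/d

Hydraulic gradient i = (206.98 − 206.38) / 273 = 0.60 / 273 = 0.002198
K = 0.00109 m/s × 86400 s/d = 94.18 m/d
q = Ki = 94.18 × 0.002198 = 0.2070 m/d
Average linear velocity = 0.2070 / 0.34 = 0.6088 m/d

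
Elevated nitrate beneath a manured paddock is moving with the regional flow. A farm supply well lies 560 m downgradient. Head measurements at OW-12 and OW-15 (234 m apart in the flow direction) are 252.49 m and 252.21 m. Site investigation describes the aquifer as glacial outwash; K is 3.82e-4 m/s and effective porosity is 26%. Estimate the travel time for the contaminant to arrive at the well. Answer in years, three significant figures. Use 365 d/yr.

Hydraulic gradient i = (252.49 − 252.21) / 234 = 0.28 / 234 = 0.001197
K = 3.82e-4 m/s × 86400 s/d = 33.00 m/d
Darcy flux q = K·i = 33.00 × 0.001197 = 0.03949 m/d
Seepage velocity v = q / n = 0.03949 / 0.26 = 0.1519 m/d
t = L / v = 560 / 0.1519 = 3687 d
   = 3687 / 365 = 10.1 yr

10.1 years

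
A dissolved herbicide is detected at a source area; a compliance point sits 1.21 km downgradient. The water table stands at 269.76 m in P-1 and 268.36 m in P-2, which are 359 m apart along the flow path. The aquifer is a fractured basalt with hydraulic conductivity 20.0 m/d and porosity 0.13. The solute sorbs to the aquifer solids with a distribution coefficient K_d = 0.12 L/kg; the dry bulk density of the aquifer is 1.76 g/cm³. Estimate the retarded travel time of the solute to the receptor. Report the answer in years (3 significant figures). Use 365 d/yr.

14.5 years

Hydraulic gradient i = (269.76 − 268.36) / 359 = 1.40 / 359 = 0.003900
Darcy flux q = K·i = 20.0 × 0.003900 = 0.07799 m/d
v_s = q/n_e = 0.07799/0.13 = 0.6000 m/d
Retardation R = 1 + ρ_b·K_d/n = 1 + 1.76×0.12/0.13 = 2.625
Contaminant velocity v_c = v/R = 0.6000/2.625 = 0.2286 m/d
L = 1.21 km = 1210 m
t = L/v_c = 1210/0.2286 = 5293 d
   = 5293/365 = 14.5 yr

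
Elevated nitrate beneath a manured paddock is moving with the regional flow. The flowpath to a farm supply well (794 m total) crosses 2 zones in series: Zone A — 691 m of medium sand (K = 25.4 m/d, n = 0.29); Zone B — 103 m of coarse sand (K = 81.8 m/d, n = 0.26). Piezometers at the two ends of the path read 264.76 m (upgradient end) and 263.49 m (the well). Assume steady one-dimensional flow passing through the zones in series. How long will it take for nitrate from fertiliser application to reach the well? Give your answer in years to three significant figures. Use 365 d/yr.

Total head drop ΔH = 264.76 − 263.49 = 1.27 m
Continuity: the same q passes through each zone, so ΔH = q·Σ(L_j/K_j) — the zones act as resistances in series.
Σ(L/K) = 691/25.4 + 103/81.8 = 27.20 + 1.259 = 28.46 d
q = ΔH / Σ(L/K) = 1.27 / 28.46 = 0.04462 m/d (same in every zone)
Zone A: v = q/n = 0.04462/0.29 = 0.1539 m/d → t_A = 691/0.1539 = 4491 d
Zone B: v = q/n = 0.04462/0.26 = 0.1716 m/d → t_B = 103/0.1716 = 600.2 d
Total t = 4491 + 600.2 = 5091 d
   = 5091 / 365 = 13.9 yr

13.9 years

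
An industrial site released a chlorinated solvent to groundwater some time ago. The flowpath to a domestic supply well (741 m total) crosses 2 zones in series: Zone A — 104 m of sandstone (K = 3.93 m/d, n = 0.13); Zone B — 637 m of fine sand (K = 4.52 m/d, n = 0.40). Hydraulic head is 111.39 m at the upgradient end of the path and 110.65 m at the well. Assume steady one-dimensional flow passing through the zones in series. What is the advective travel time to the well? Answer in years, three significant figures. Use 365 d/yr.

Total head drop ΔH = 111.39 − 110.65 = 0.74 m
Continuity: the same q passes through each zone, so ΔH = q·Σ(L_j/K_j) — the zones act as resistances in series.
Σ(L/K) = 104/3.93 + 637/4.52 = 26.46 + 140.9 = 167.4 d
q = ΔH / Σ(L/K) = 0.74 / 167.4 = 0.004421 m/d (same in every zone)
Zone A: v = q/n = 0.004421/0.13 = 0.03401 m/d → t_A = 104/0.03401 = 3058 d
Zone B: v = q/n = 0.004421/0.40 = 0.01105 m/d → t_B = 637/0.01105 = 57640 d
Total t = 3058 + 57640 = 60700 d
   = 60700 / 365 = 166 yr

166 years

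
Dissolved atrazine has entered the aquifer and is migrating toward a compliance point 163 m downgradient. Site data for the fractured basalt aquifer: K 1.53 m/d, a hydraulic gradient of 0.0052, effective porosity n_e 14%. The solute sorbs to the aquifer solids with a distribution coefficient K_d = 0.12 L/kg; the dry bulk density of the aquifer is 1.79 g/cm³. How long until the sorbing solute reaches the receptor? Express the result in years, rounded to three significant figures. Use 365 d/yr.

19.9 years

Darcy flux q = K·i = 1.53 × 0.0052 = 0.007956 m/d
Average linear velocity = 0.007956 / 0.14 = 0.05683 m/d
Retardation R = 1 + ρ_b·K_d/n = 1 + 1.79×0.12/0.14 = 2.534
Contaminant velocity v_c = v/R = 0.05683/2.534 = 0.02242 m/d
t = L/v_c = 163/0.02242 = 7269 d
   = 7269/365 = 19.9 yr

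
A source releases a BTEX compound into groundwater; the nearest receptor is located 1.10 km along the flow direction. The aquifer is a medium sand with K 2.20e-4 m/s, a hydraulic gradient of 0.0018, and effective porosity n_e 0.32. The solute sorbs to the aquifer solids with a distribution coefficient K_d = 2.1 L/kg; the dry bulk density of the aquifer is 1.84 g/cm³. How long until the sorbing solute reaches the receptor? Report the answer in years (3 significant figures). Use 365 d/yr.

369 years

K = 2.20e-4 m/s × 86400 s/d = 19.01 m/d
Specific discharge q = 19.01 × 0.0018 = 0.03421 m/d
v_s = q/n_e = 0.03421/0.32 = 0.1069 m/d
Retardation R = 1 + ρ_b·K_d/n = 1 + 1.84×2.1/0.32 = 13.08
Contaminant velocity v_c = v/R = 0.1069/13.08 = 0.008177 m/d
L = 1.10 km = 1100 m
t = L/v_c = 1100/0.008177 = 134500 d
   = 134500/365 = 369 yr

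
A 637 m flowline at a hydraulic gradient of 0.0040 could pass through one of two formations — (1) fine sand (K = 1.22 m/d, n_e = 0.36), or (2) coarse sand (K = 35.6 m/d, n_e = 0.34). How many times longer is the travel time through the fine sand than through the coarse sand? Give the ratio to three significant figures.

Unit 1 (fine sand): v = 1.22×0.0040/0.36 = 0.01356 m/d, t = 637/0.01356 = 46990 d
Unit 2 (coarse sand): v = 35.6×0.0040/0.34 = 0.4188 m/d, t = 637/0.4188 = 1521 d
t(fine sand) / t(coarse sand) = 46990/1521 = 30.9

30.9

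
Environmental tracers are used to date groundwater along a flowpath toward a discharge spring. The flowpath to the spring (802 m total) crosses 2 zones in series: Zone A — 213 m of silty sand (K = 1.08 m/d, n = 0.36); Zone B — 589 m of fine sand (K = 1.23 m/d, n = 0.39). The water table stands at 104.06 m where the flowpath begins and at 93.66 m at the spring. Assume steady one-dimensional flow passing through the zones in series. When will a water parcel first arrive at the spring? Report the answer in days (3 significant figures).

Total head drop ΔH = 104.06 − 93.66 = 10.40 m
Continuity: the same q passes through each zone, so ΔH = q·Σ(L_j/K_j) — the zones act as resistances in series.
Σ(L/K) = 213/1.08 + 589/1.23 = 197.2 + 478.9 = 676.1 d
q = ΔH / Σ(L/K) = 10.40 / 676.1 = 0.01538 m/d (same in every zone)
Zone A: v = q/n = 0.01538/0.36 = 0.04273 m/d → t_A = 213/0.04273 = 4985 d
Zone B: v = q/n = 0.01538/0.39 = 0.03944 m/d → t_B = 589/0.03944 = 14930 d
Total t = 4985 + 14930 = 19920 d

19900 days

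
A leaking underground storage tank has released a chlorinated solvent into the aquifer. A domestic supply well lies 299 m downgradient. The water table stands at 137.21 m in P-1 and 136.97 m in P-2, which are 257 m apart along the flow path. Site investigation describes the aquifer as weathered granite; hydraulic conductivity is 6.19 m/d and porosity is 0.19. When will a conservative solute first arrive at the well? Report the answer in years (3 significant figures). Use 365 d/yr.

26.9 years

Hydraulic gradient i = (137.21 − 136.97) / 257 = 0.24 / 257 = 9.339e-4
Specific discharge q = 6.19 × 9.339e-4 = 0.005781 m/d
Seepage velocity v = q / n = 0.005781 / 0.19 = 0.03042 m/d
t = L / v = 299 / 0.03042 = 9828 d
   = 9828 / 365 = 26.9 yr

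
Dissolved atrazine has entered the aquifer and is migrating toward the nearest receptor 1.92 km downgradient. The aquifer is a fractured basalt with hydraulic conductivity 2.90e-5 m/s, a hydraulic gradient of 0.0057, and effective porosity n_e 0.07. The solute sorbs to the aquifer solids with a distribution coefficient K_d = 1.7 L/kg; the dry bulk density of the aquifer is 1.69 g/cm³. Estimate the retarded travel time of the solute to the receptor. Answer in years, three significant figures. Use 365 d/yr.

K = 2.90e-5 m/s × 86400 s/d = 2.506 m/d
Specific discharge q = 2.506 × 0.0057 = 0.01428 m/d
v_s = q/n_e = 0.01428/0.07 = 0.2040 m/d
Retardation R = 1 + ρ_b·K_d/n = 1 + 1.69×1.7/0.07 = 42.04
Contaminant velocity v_c = v/R = 0.2040/42.04 = 0.004853 m/d
L = 1.92 km = 1920 m
t = L/v_c = 1920/0.004853 = 395600 d
   = 395600/365 = 1080 yr

1080 years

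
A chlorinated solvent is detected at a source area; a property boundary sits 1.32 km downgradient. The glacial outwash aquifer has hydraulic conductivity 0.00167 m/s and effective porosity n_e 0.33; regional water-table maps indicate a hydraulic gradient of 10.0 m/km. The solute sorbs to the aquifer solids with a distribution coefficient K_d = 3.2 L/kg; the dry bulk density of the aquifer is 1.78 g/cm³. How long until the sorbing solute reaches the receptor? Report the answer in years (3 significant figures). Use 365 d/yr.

K = 0.00167 m/s × 86400 s/d = 144.3 m/d
Darcy flux q = K·i = 144.3 × 0.010 = 1.443 m/d
Average linear velocity = 1.443 / 0.33 = 4.372 m/d
Retardation R = 1 + ρ_b·K_d/n = 1 + 1.78×3.2/0.33 = 18.26
Contaminant velocity v_c = v/R = 4.372/18.26 = 0.2394 m/d
L = 1.32 km = 1320 m
t = L/v_c = 1320/0.2394 = 5513 d
   = 5513/365 = 15.1 yr

15.1 years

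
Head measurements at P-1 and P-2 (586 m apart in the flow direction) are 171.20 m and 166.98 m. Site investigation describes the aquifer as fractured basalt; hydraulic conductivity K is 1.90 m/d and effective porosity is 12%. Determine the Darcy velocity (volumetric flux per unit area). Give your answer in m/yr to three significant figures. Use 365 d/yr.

Hydraulic gradient i = (171.20 − 166.98) / 586 = 4.22 / 586 = 0.007201
Specific discharge q = 1.90 × 0.007201 = 0.01368 m/d
   = 0.01368 × 365 = 4.99 m/yr

4.99 m/yr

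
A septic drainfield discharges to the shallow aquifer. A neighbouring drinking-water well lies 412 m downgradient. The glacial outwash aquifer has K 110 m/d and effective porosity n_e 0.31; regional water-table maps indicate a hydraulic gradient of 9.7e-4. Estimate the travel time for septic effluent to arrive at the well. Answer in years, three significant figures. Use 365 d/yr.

3.28 years

q = Ki = 110 × 9.7e-4 = 0.1067 m/d
Average linear velocity = 0.1067 / 0.31 = 0.3442 m/d
t = L / v = 412 / 0.3442 = 1197 d
   = 1197 / 365 = 3.28 yr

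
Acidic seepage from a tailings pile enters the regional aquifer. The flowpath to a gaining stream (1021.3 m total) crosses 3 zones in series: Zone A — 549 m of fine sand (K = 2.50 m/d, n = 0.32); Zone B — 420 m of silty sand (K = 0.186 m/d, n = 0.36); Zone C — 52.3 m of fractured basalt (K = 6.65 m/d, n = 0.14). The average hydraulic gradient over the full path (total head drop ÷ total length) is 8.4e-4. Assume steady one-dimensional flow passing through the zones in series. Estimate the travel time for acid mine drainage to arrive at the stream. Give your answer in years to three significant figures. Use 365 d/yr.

Continuity: the same q passes through each zone, so ΔH = q·Σ(L_j/K_j) — the zones act as resistances in series.
Σ(L/K) = 549/2.50 + 420/0.186 + 52.3/6.65 = 219.6 + 2258 + 7.865 = 2486 d
K_eq = L_total / Σ(L/K) = 1021.3 / 2486 = 0.4109 m/d
q = K_eq · i = 0.4109 × 8.4e-4 = 3.452e-4 m/d (same in every zone)
Zone A: v = q/n = 3.452e-4/0.32 = 0.001079 m/d → t_A = 549/0.001079 = 509000 d
Zone B: v = q/n = 3.452e-4/0.36 = 9.588e-4 m/d → t_B = 420/9.588e-4 = 438100 d
Zone C: v = q/n = 3.452e-4/0.14 = 0.002465 m/d → t_C = 52.3/0.002465 = 21210 d
Total t = 509000 + 438100 + 21210 = 968300 d
   = 968300 / 365 = 2650 yr

2650 years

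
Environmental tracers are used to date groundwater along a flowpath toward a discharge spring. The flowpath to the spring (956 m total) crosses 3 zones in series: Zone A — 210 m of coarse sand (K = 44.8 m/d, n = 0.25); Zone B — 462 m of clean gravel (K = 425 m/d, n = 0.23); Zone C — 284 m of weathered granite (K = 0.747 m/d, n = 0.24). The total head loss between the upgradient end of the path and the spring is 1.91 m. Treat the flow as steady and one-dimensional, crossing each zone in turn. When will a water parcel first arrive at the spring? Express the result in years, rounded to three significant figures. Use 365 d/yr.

Steady 1-D flow in series ⇒ the Darcy flux q is identical in every zone and the zone head losses add (resistances L/K in series).
Σ(L/K) = 210/44.8 + 462/425 + 284/0.747 = 4.688 + 1.087 + 380.2 = 386.0 d
q = ΔH / Σ(L/K) = 1.91 / 386.0 = 0.004949 m/d (same in every zone)
Zone A: v = q/n = 0.004949/0.25 = 0.01979 m/d → t_A = 210/0.01979 = 10610 d
Zone B: v = q/n = 0.004949/0.23 = 0.02152 m/d → t_B = 462/0.02152 = 21470 d
Zone C: v = q/n = 0.004949/0.24 = 0.02062 m/d → t_C = 284/0.02062 = 13770 d
Total t = 10610 + 21470 + 13770 = 45850 d
   = 45850 / 365 = 126 yr

126 years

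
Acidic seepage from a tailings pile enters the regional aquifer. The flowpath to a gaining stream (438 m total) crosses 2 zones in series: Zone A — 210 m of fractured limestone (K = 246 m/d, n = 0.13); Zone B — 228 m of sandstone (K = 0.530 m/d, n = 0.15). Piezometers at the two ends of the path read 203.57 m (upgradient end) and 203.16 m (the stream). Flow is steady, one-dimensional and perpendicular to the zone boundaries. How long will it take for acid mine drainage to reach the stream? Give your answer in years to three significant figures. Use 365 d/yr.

Total head drop ΔH = 203.57 − 203.16 = 0.41 m
Continuity: the same q passes through each zone, so ΔH = q·Σ(L_j/K_j) — the zones act as resistances in series.
Σ(L/K) = 210/246 + 228/0.530 = 0.8537 + 430.2 = 431.0 d
q = ΔH / Σ(L/K) = 0.41 / 431.0 = 9.512e-4 m/d (same in every zone)
Zone A: v = q/n = 9.512e-4/0.13 = 0.007317 m/d → t_A = 210/0.007317 = 28700 d
Zone B: v = q/n = 9.512e-4/0.15 = 0.006341 m/d → t_B = 228/0.006341 = 35960 d
Total t = 28700 + 35960 = 64660 d
   = 64660 / 365 = 177 yr

177 years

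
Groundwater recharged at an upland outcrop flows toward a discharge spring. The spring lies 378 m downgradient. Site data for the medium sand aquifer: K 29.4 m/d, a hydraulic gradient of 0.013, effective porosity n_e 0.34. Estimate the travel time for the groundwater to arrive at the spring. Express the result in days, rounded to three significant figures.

Specific discharge q = 29.4 × 0.013 = 0.3822 m/d
Average linear velocity = 0.3822 / 0.34 = 1.124 m/d
t = L / v = 378 / 1.124 = 336.3 d

336 days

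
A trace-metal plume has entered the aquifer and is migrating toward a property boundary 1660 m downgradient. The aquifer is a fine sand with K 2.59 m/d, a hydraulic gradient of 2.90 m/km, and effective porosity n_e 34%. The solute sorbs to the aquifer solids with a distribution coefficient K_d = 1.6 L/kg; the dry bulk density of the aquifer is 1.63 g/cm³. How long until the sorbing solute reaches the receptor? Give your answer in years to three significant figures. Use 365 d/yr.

1790 years

Darcy flux q = K·i = 2.59 × 0.0029 = 0.007511 m/d
Average linear velocity = 0.007511 / 0.34 = 0.02209 m/d
Retardation R = 1 + ρ_b·K_d/n = 1 + 1.63×1.6/0.34 = 8.671
Contaminant velocity v_c = v/R = 0.02209/8.671 = 0.002548 m/d
t = L/v_c = 1660/0.002548 = 651500 d
   = 651500/365 = 1790 yr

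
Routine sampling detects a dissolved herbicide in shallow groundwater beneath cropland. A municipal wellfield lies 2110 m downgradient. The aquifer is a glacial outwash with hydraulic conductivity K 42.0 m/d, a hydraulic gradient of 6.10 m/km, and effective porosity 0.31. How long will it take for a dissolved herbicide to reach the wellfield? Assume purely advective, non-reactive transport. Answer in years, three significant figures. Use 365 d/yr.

6.99 years

Darcy flux q = K·i = 42.0 × 0.0061 = 0.2562 m/d
Seepage velocity v = q / n = 0.2562 / 0.31 = 0.8265 m/d
t = L / v = 2110 / 0.8265 = 2553 d
   = 2553 / 365 = 6.99 yr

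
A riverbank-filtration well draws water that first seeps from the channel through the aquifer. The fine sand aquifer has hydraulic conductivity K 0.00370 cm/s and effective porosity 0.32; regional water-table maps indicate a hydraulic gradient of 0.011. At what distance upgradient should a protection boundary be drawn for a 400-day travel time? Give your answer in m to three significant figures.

44.0 m

K = 0.00370 cm/s × 864 = 3.197 m/d
Specific discharge q = 3.197 × 0.011 = 0.03516 m/d
Seepage velocity v = q / n = 0.03516 / 0.32 = 0.1099 m/d
L = v × T = 0.1099 × 400 = 43.96 m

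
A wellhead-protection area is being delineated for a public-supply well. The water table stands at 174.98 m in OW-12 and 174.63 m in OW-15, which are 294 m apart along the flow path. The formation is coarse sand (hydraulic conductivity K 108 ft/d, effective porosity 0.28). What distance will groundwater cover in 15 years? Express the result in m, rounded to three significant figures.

Hydraulic gradient i = (174.98 − 174.63) / 294 = 0.35 / 294 = 0.001190
K = 108 ft/d × 0.3048 = 32.92 m/d
q = Ki = 32.92 × 0.001190 = 0.03919 m/d
v_s = q/n_e = 0.03919/0.28 = 0.1400 m/d
T = 15 yr × 365 = 5475 d
L = v × T = 0.1400 × 5475 = 766.3 m

766 m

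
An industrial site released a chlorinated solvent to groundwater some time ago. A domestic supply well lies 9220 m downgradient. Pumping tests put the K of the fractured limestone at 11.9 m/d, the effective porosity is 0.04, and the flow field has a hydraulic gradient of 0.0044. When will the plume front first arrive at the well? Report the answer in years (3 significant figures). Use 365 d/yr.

q = Ki = 11.9 × 0.0044 = 0.05236 m/d
v = Ki/n = 11.9·0.0044/0.04 = 1.309 m/d
t = L / v = 9220 / 1.309 = 7044 d
   = 7044 / 365 = 19.3 yr

19.3 years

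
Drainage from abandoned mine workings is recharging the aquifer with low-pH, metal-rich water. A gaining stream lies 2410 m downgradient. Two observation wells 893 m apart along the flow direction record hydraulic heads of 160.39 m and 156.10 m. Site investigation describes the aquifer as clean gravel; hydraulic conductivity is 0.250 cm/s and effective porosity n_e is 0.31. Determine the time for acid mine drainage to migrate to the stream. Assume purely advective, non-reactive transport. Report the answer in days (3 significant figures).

Hydraulic gradient i = (160.39 − 156.10) / 893 = 4.29 / 893 = 0.004804
K = 0.250 cm/s × 864 = 216.0 m/d
Specific discharge q = 216.0 × 0.004804 = 1.038 m/d
v = Ki/n = 216.0·0.004804/0.31 = 3.347 m/d
t = L / v = 2410 / 3.347 = 720.0 d

720 days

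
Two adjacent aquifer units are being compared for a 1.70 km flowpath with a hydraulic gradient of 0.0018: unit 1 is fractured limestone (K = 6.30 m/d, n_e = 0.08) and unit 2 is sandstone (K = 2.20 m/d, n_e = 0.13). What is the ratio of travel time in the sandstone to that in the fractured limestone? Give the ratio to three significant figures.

4.65

Unit 1 (fractured limestone): v = 6.30×0.0018/0.08 = 0.1418 m/d, t = 1700/0.1418 = 11990 d
Unit 2 (sandstone): v = 2.20×0.0018/0.13 = 0.03046 m/d, t = 1700/0.03046 = 55810 d
t(sandstone) / t(fractured limestone) = 55810/11990 = 4.65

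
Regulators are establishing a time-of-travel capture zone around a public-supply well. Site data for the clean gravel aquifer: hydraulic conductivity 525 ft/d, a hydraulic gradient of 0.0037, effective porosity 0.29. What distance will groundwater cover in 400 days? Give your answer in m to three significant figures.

K = 525 ft/d × 0.3048 = 160.0 m/d
Specific discharge q = 160.0 × 0.0037 = 0.5921 m/d
v_s = q/n_e = 0.5921/0.29 = 2.042 m/d
L = v × T = 2.042 × 400 = 816.7 m

817 m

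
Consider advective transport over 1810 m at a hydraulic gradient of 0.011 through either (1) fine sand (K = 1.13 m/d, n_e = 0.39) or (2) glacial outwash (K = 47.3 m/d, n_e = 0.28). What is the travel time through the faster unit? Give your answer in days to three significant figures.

974 days

Unit 1 (fine sand): v = 1.13×0.011/0.39 = 0.03187 m/d, t = 1810/0.03187 = 56790 d
Unit 2 (glacial outwash): v = 47.3×0.011/0.28 = 1.858 m/d, t = 1810/1.858 = 974.1 d
Faster unit: t = 974 d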